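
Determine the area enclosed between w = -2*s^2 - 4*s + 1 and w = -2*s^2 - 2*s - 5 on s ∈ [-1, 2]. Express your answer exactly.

On [-1, 2], (-2*s^2 - 4*s + 1) - (-2*s^2 - 2*s - 5) = -2*s + 6 is ≥ 0 throughout, so the area is a single integral of |-2*s + 6|.
∫[-1,2] (-2*s + 6) ds = 15.

15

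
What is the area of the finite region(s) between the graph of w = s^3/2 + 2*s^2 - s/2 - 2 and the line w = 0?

253/24

The curve meets the s-axis where s^3/2 + 2*s^2 - s/2 - 2 = 0, i.e. (s - 1)*(s + 1)*(s + 4)/2 = 0, at s = -4, -1, 1.
On [-4, -1] the curve lies above the axis; ∫[-4,-1] (s^3/2 + 2*s^2 - s/2 - 2) ds = 63/8, giving area 63/8.
On [-1, 1] the curve lies below the axis; ∫[-1,1] (s^3/2 + 2*s^2 - s/2 - 2) ds = -8/3, giving area 8/3.
Total area = 63/8 + 8/3 = 253/24.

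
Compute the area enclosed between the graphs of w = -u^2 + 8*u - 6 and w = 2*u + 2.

Set the curves equal: -u^2 + 8*u - 6 = 2*u + 2, so -u^2 + 6*u - 8 = 0, which factors as -(u - 4)*(u - 2) = 0. The curves meet at u = 2, 4.
On [2, 4], w = -u^2 + 8*u - 6 is on top; that piece has area ∫[2,4] (-u^2 + 6*u - 8) du = 4/3.

4/3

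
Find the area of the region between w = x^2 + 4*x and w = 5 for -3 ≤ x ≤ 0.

On [-3, 0], (x^2 + 4*x) - (5) = x^2 + 4*x - 5 is ≤ 0 throughout, so the area is a single integral of |x^2 + 4*x - 5|.
∫[-3,0] (x^2 + 4*x - 5) dx = -24; the area of that piece is 24.

24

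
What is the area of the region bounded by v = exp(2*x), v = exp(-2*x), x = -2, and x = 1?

-2 + exp(-4)/2 + exp(-2)/2 + exp(2)/2 + exp(4)/2

The difference (exp(2*x)) - (exp(-2*x)) = exp(2*x) - exp(-2*x) changes sign at x = 0 inside [-2, 1], so split the integral there.
∫[-2,0] (exp(2*x) - exp(-2*x)) dx = -exp(4)/2 - exp(-4)/2 + 1; the area of that piece is -1 + exp(-4)/2 + exp(4)/2.
∫[0,1] (exp(2*x) - exp(-2*x)) dx = -1 + exp(-2)/2 + exp(2)/2.
Total area = (-1 + exp(-4)/2 + exp(4)/2) + (-1 + exp(-2)/2 + exp(2)/2) = -2 + exp(-4)/2 + exp(-2)/2 + exp(2)/2 + exp(4)/2.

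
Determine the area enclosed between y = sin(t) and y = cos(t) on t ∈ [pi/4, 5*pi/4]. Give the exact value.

2*sqrt(2)

On [pi/4, 5*pi/4], (sin(t)) - (cos(t)) = sin(t) - cos(t) is ≥ 0 throughout, so the area is a single integral of |sin(t) - cos(t)|.
∫[pi/4,5*pi/4] (sin(t) - cos(t)) dt = 2*sqrt(2).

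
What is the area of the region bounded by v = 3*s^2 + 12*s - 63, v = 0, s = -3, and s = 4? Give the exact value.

The difference (3*s^2 + 12*s - 63) - (0) = 3*s^2 + 12*s - 63 changes sign at s = 3 inside [-3, 4], so split the integral there.
∫[-3,3] (3*s^2 + 12*s - 63) ds = -324; the area of that piece is 324.
∫[3,4] (3*s^2 + 12*s - 63) ds = 16.
Total area = 324 + 16 = 340.

340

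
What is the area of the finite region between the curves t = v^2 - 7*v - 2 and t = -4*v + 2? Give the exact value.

Both boundary curves give t as a function of v, so integrate with respect to v. Setting them equal: v^2 - 3*v - 4 = 0, i.e. (v - 4)*(v + 1) = 0, so they meet at v = -1, 4.
For v in [-1, 4], t = v^2 - 7*v - 2 is on the left; area = ∫[-1,4] (-(v^2 - 3*v - 4)) dv = 125/6.

125/6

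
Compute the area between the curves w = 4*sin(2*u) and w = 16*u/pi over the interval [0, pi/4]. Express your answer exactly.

2 - pi/2

On [0, pi/4], (4*sin(2*u)) - (16*u/pi) = -16*u/pi + 4*sin(2*u) is ≥ 0 throughout, so the area is a single integral of |-16*u/pi + 4*sin(2*u)|.
∫[0,pi/4] (-16*u/pi + 4*sin(2*u)) du = 2 - pi/2.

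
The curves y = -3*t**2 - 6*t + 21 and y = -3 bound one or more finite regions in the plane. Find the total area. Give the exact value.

Set the curves equal: -3*t**2 - 6*t + 21 = -3, so -3*t**2 - 6*t + 24 = 0, which factors as -3*(t - 2)*(t + 4) = 0. The curves meet at t = -4, 2.
On [-4, 2], y = -3*t**2 - 6*t + 21 is on top; that piece has area ∫[-4,2] (-3*t**2 - 6*t + 24) dt = 108.

108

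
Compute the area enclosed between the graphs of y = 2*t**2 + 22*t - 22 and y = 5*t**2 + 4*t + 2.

4

Set the curves equal: 2*t**2 + 22*t - 22 = 5*t**2 + 4*t + 2, so -3*t**2 + 18*t - 24 = 0, which factors as -3*(t - 4)*(t - 2) = 0. The curves meet at t = 2, 4.
On [2, 4], y = 2*t**2 + 22*t - 22 is on top; that piece has area ∫[2,4] (-3*t**2 + 18*t - 24) dt = 4.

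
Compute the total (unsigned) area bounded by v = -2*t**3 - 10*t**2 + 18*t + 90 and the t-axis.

The curve meets the t-axis where -2*t**3 - 10*t**2 + 18*t + 90 = 0, i.e. -2*(t - 3)*(t + 3)*(t + 5) = 0, at t = -5, -3, 3.
On [-5, -3] the curve lies below the axis; ∫[-5,-3] (-2*t**3 - 10*t**2 + 18*t + 90) dt = -56/3, giving area 56/3.
On [-3, 3] the curve lies above the axis; ∫[-3,3] (-2*t**3 - 10*t**2 + 18*t + 90) dt = 360, giving area 360.
Total area = 56/3 + 360 = 1136/3.

1136/3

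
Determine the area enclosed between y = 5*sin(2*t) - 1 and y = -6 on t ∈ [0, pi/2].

5 + 5*pi/2

On [0, pi/2], (5*sin(2*t) - 1) - (-6) = 5*sin(2*t) + 5 is ≥ 0 throughout, so the area is a single integral of |5*sin(2*t) + 5|.
∫[0,pi/2] (5*sin(2*t) + 5) dt = 5 + 5*pi/2.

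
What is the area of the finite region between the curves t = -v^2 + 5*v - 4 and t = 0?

Both boundary curves give t as a function of v, so integrate with respect to v. Setting them equal: -v^2 + 5*v - 4 = 0, i.e. -(v - 4)*(v - 1) = 0, so they meet at v = 1, 4.
For v in [1, 4], t = -v^2 + 5*v - 4 is on the right; area = ∫[1,4] (-v^2 + 5*v - 4) dv = 9/2.

9/2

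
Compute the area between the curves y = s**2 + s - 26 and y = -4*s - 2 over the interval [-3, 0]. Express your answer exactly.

On [-3, 0], (s**2 + s - 26) - (-4*s - 2) = s**2 + 5*s - 24 is ≤ 0 throughout, so the area is a single integral of |s**2 + 5*s - 24|.
∫[-3,0] (s**2 + 5*s - 24) ds = -171/2; the area of that piece is 171/2.

171/2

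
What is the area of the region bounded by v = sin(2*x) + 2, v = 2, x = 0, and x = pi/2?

On [0, pi/2], (sin(2*x) + 2) - (2) = sin(2*x) is ≥ 0 throughout, so the area is a single integral of |sin(2*x)|.
∫[0,pi/2] (sin(2*x)) dx = 1.

1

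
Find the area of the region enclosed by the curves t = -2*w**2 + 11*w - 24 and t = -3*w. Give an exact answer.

1/3

Both boundary curves give t as a function of w, so integrate with respect to w. Setting them equal: -2*w**2 + 14*w - 24 = 0, i.e. -2*(w - 4)*(w - 3) = 0, so they meet at w = 3, 4.
For w in [3, 4], t = -2*w**2 + 11*w - 24 is on the right; area = ∫[3,4] (-2*w**2 + 14*w - 24) dw = 1/3.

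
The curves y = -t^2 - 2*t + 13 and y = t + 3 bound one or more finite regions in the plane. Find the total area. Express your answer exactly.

Set the curves equal: -t^2 - 2*t + 13 = t + 3, so -t^2 - 3*t + 10 = 0, which factors as -(t - 2)*(t + 5) = 0. The curves meet at t = -5, 2.
On [-5, 2], y = -t^2 - 2*t + 13 is on top; that piece has area ∫[-5,2] (-t^2 - 3*t + 10) dt = 343/6.

343/6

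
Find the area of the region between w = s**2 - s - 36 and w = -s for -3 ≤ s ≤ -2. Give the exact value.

89/3

On [-3, -2], (s**2 - s - 36) - (-s) = s**2 - 36 is ≤ 0 throughout, so the area is a single integral of |s**2 - 36|.
∫[-3,-2] (s**2 - 36) ds = -89/3; the area of that piece is 89/3.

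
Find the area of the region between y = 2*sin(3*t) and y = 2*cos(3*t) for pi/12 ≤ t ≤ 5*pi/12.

On [pi/12, 5*pi/12], (2*sin(3*t)) - (2*cos(3*t)) = 2*sin(3*t) - 2*cos(3*t) is ≥ 0 throughout, so the area is a single integral of |2*sin(3*t) - 2*cos(3*t)|.
∫[pi/12,5*pi/12] (2*sin(3*t) - 2*cos(3*t)) dt = 4*sqrt(2)/3.

4*sqrt(2)/3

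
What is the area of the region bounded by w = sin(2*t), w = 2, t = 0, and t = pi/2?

On [0, pi/2], (sin(2*t)) - (2) = sin(2*t) - 2 is ≤ 0 throughout, so the area is a single integral of |sin(2*t) - 2|.
∫[0,pi/2] (sin(2*t) - 2) dt = 1 - pi; the area of that piece is -1 + pi.

-1 + pi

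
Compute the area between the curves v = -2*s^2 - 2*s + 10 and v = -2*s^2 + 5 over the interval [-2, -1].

8

On [-2, -1], (-2*s^2 - 2*s + 10) - (-2*s^2 + 5) = -2*s + 5 is ≥ 0 throughout, so the area is a single integral of |-2*s + 5|.
∫[-2,-1] (-2*s + 5) ds = 8.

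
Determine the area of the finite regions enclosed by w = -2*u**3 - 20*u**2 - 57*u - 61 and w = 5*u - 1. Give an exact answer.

Set the curves equal: -2*u**3 - 20*u**2 - 57*u - 61 = 5*u - 1, so -2*u**3 - 20*u**2 - 62*u - 60 = 0, which factors as -2*(u + 2)*(u + 3)*(u + 5) = 0. The curves meet at u = -5, -3, -2.
On [-5, -3], w = 5*u - 1 is on top; that piece has area ∫[-5,-3] (-(-2*u**3 - 20*u**2 - 62*u - 60)) du = 16/3.
On [-3, -2], w = -2*u**3 - 20*u**2 - 57*u - 61 is on top; that piece has area ∫[-3,-2] (-2*u**3 - 20*u**2 - 62*u - 60) du = 5/6.
Total enclosed area = 16/3 + 5/6 = 37/6.

37/6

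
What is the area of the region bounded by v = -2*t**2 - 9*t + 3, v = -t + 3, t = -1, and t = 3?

The difference (-2*t**2 - 9*t + 3) - (-t + 3) = -2*t**2 - 8*t changes sign at t = 0 inside [-1, 3], so split the integral there.
∫[-1,0] (-2*t**2 - 8*t) dt = 10/3.
∫[0,3] (-2*t**2 - 8*t) dt = -54; the area of that piece is 54.
Total area = 10/3 + 54 = 172/3.

172/3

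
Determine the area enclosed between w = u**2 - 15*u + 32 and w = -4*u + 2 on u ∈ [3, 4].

On [3, 4], (u**2 - 15*u + 32) - (-4*u + 2) = u**2 - 11*u + 30 is ≥ 0 throughout, so the area is a single integral of |u**2 - 11*u + 30|.
∫[3,4] (u**2 - 11*u + 30) du = 23/6.

23/6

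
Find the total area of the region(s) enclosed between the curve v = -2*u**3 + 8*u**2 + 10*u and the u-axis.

The curve meets the u-axis where -2*u**3 + 8*u**2 + 10*u = 0, i.e. -2*u*(u - 5)*(u + 1) = 0, at u = -1, 0, 5.
On [-1, 0] the curve lies below the axis; ∫[-1,0] (-2*u**3 + 8*u**2 + 10*u) du = -11/6, giving area 11/6.
On [0, 5] the curve lies above the axis; ∫[0,5] (-2*u**3 + 8*u**2 + 10*u) du = 875/6, giving area 875/6.
Total area = 11/6 + 875/6 = 443/3.

443/3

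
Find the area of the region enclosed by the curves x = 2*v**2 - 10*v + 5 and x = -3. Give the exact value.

9

Both boundary curves give x as a function of v, so integrate with respect to v. Setting them equal: 2*v**2 - 10*v + 8 = 0, i.e. 2*(v - 4)*(v - 1) = 0, so they meet at v = 1, 4.
For v in [1, 4], x = 2*v**2 - 10*v + 5 is on the left; area = ∫[1,4] (-(2*v**2 - 10*v + 8)) dv = 9.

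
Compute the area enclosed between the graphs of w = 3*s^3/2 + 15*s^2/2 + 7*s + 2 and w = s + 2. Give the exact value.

Set the curves equal: 3*s^3/2 + 15*s^2/2 + 7*s + 2 = s + 2, so 3*s^3/2 + 15*s^2/2 + 6*s = 0, which factors as 3*s*(s + 1)*(s + 4)/2 = 0. The curves meet at s = -4, -1, 0.
On [-4, -1], w = 3*s^3/2 + 15*s^2/2 + 7*s + 2 is on top; that piece has area ∫[-4,-1] (3*s^3/2 + 15*s^2/2 + 6*s) ds = 135/8.
On [-1, 0], w = s + 2 is on top; that piece has area ∫[-1,0] (-(3*s^3/2 + 15*s^2/2 + 6*s)) ds = 7/8.
Total enclosed area = 135/8 + 7/8 = 71/4.

71/4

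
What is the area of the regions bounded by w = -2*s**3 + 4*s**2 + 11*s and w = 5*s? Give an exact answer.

71/3

Set the curves equal: -2*s**3 + 4*s**2 + 11*s = 5*s, so -2*s**3 + 4*s**2 + 6*s = 0, which factors as -2*s*(s - 3)*(s + 1) = 0. The curves meet at s = -1, 0, 3.
On [-1, 0], w = 5*s is on top; that piece has area ∫[-1,0] (-(-2*s**3 + 4*s**2 + 6*s)) ds = 7/6.
On [0, 3], w = -2*s**3 + 4*s**2 + 11*s is on top; that piece has area ∫[0,3] (-2*s**3 + 4*s**2 + 6*s) ds = 45/2.
Total enclosed area = 7/6 + 45/2 = 71/3.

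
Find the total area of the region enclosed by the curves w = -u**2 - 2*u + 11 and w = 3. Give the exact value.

36

Set the curves equal: -u**2 - 2*u + 11 = 3, so -u**2 - 2*u + 8 = 0, which factors as -(u - 2)*(u + 4) = 0. The curves meet at u = -4, 2.
On [-4, 2], w = -u**2 - 2*u + 11 is on top; that piece has area ∫[-4,2] (-u**2 - 2*u + 8) du = 36.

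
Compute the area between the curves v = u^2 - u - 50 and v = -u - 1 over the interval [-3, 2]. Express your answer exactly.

700/3

On [-3, 2], (u^2 - u - 50) - (-u - 1) = u^2 - 49 is ≤ 0 throughout, so the area is a single integral of |u^2 - 49|.
∫[-3,2] (u^2 - 49) du = -700/3; the area of that piece is 700/3.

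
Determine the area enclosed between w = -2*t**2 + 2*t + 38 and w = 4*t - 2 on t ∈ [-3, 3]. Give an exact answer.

204

On [-3, 3], (-2*t**2 + 2*t + 38) - (4*t - 2) = -2*t**2 - 2*t + 40 is ≥ 0 throughout, so the area is a single integral of |-2*t**2 - 2*t + 40|.
∫[-3,3] (-2*t**2 - 2*t + 40) dt = 204.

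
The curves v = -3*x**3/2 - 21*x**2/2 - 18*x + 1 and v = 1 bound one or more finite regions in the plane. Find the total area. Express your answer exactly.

Set the curves equal: -3*x**3/2 - 21*x**2/2 - 18*x + 1 = 1, so -3*x**3/2 - 21*x**2/2 - 18*x = 0, which factors as -3*x*(x + 3)*(x + 4)/2 = 0. The curves meet at x = -4, -3, 0.
On [-4, -3], v = 1 is on top; that piece has area ∫[-4,-3] (-(-3*x**3/2 - 21*x**2/2 - 18*x)) dx = 7/8.
On [-3, 0], v = -3*x**3/2 - 21*x**2/2 - 18*x + 1 is on top; that piece has area ∫[-3,0] (-3*x**3/2 - 21*x**2/2 - 18*x) dx = 135/8.
Total enclosed area = 7/8 + 135/8 = 71/4.

71/4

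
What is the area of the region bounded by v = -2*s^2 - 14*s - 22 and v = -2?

9

Set the curves equal: -2*s^2 - 14*s - 22 = -2, so -2*s^2 - 14*s - 20 = 0, which factors as -2*(s + 2)*(s + 5) = 0. The curves meet at s = -5, -2.
On [-5, -2], v = -2*s^2 - 14*s - 22 is on top; that piece has area ∫[-5,-2] (-2*s^2 - 14*s - 20) ds = 9.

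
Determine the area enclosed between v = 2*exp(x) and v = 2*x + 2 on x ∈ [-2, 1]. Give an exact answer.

-3 - 2*exp(-2) + 2*exp(1)

On [-2, 1], (2*exp(x)) - (2*x + 2) = -2*x + 2*exp(x) - 2 is ≥ 0 throughout, so the area is a single integral of |-2*x + 2*exp(x) - 2|.
∫[-2,1] (-2*x + 2*exp(x) - 2) dx = -3 - 2*exp(-2) + 2*exp(1).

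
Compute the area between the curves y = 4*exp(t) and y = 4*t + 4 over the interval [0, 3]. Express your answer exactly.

-34 + 4*exp(3)

On [0, 3], (4*exp(t)) - (4*t + 4) = -4*t + 4*exp(t) - 4 is ≥ 0 throughout, so the area is a single integral of |-4*t + 4*exp(t) - 4|.
∫[0,3] (-4*t + 4*exp(t) - 4) dt = -34 + 4*exp(3).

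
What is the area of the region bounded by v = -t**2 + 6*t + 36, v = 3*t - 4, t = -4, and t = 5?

621/2

On [-4, 5], (-t**2 + 6*t + 36) - (3*t - 4) = -t**2 + 3*t + 40 is ≥ 0 throughout, so the area is a single integral of |-t**2 + 3*t + 40|.
∫[-4,5] (-t**2 + 3*t + 40) dt = 621/2.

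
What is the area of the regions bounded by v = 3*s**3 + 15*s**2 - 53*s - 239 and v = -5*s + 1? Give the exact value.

Set the curves equal: 3*s**3 + 15*s**2 - 53*s - 239 = -5*s + 1, so 3*s**3 + 15*s**2 - 48*s - 240 = 0, which factors as 3*(s - 4)*(s + 4)*(s + 5) = 0. The curves meet at s = -5, -4, 4.
On [-5, -4], v = 3*s**3 + 15*s**2 - 53*s - 239 is on top; that piece has area ∫[-5,-4] (3*s**3 + 15*s**2 - 48*s - 240) ds = 17/4.
On [-4, 4], v = -5*s + 1 is on top; that piece has area ∫[-4,4] (-(3*s**3 + 15*s**2 - 48*s - 240)) ds = 1280.
Total enclosed area = 17/4 + 1280 = 5137/4.

5137/4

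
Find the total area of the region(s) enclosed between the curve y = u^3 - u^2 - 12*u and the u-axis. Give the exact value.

937/12

The curve meets the u-axis where u^3 - u^2 - 12*u = 0, i.e. u*(u - 4)*(u + 3) = 0, at u = -3, 0, 4.
On [-3, 0] the curve lies above the axis; ∫[-3,0] (u^3 - u^2 - 12*u) du = 99/4, giving area 99/4.
On [0, 4] the curve lies below the axis; ∫[0,4] (u^3 - u^2 - 12*u) du = -160/3, giving area 160/3.
Total area = 99/4 + 160/3 = 937/12.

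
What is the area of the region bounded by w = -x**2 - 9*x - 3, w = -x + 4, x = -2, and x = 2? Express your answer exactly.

116/3

The difference (-x**2 - 9*x - 3) - (-x + 4) = -x**2 - 8*x - 7 changes sign at x = -1 inside [-2, 2], so split the integral there.
∫[-2,-1] (-x**2 - 8*x - 7) dx = 8/3.
∫[-1,2] (-x**2 - 8*x - 7) dx = -36; the area of that piece is 36.
Total area = 8/3 + 36 = 116/3.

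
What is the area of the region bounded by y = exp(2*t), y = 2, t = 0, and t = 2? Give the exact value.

-11/2 + 2*log(2) + exp(4)/2

The difference (exp(2*t)) - (2) = exp(2*t) - 2 changes sign at t = log(2)/2 inside [0, 2], so split the integral there.
∫[0,log(2)/2] (exp(2*t) - 2) dt = 1/2 - log(2); the area of that piece is -1/2 + log(2).
∫[log(2)/2,2] (exp(2*t) - 2) dt = -5 + log(2) + exp(4)/2.
Total area = (-1/2 + log(2)) + (-5 + log(2) + exp(4)/2) = -11/2 + 2*log(2) + exp(4)/2.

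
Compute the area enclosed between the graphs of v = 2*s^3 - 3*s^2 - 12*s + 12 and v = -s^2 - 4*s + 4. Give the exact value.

71/3

Set the curves equal: 2*s^3 - 3*s^2 - 12*s + 12 = -s^2 - 4*s + 4, so 2*s^3 - 2*s^2 - 8*s + 8 = 0, which factors as 2*(s - 2)*(s - 1)*(s + 2) = 0. The curves meet at s = -2, 1, 2.
On [-2, 1], v = 2*s^3 - 3*s^2 - 12*s + 12 is on top; that piece has area ∫[-2,1] (2*s^3 - 2*s^2 - 8*s + 8) ds = 45/2.
On [1, 2], v = -s^2 - 4*s + 4 is on top; that piece has area ∫[1,2] (-(2*s^3 - 2*s^2 - 8*s + 8)) ds = 7/6.
Total enclosed area = 45/2 + 7/6 = 71/3.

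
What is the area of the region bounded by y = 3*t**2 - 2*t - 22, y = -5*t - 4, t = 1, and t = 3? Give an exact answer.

The difference (3*t**2 - 2*t - 22) - (-5*t - 4) = 3*t**2 + 3*t - 18 changes sign at t = 2 inside [1, 3], so split the integral there.
∫[1,2] (3*t**2 + 3*t - 18) dt = -13/2; the area of that piece is 13/2.
∫[2,3] (3*t**2 + 3*t - 18) dt = 17/2.
Total area = 13/2 + 17/2 = 15.

15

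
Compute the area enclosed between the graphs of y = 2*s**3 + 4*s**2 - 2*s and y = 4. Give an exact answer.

37/6

Set the curves equal: 2*s**3 + 4*s**2 - 2*s = 4, so 2*s**3 + 4*s**2 - 2*s - 4 = 0, which factors as 2*(s - 1)*(s + 1)*(s + 2) = 0. The curves meet at s = -2, -1, 1.
On [-2, -1], y = 2*s**3 + 4*s**2 - 2*s is on top; that piece has area ∫[-2,-1] (2*s**3 + 4*s**2 - 2*s - 4) ds = 5/6.
On [-1, 1], y = 4 is on top; that piece has area ∫[-1,1] (-(2*s**3 + 4*s**2 - 2*s - 4)) ds = 16/3.
Total enclosed area = 5/6 + 16/3 = 37/6.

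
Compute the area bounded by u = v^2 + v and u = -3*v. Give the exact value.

Both boundary curves give u as a function of v, so integrate with respect to v. Setting them equal: v^2 + 4*v = 0, i.e. v*(v + 4) = 0, so they meet at v = -4, 0.
For v in [-4, 0], u = v^2 + v is on the left; area = ∫[-4,0] (-(v^2 + 4*v)) dv = 32/3.

32/3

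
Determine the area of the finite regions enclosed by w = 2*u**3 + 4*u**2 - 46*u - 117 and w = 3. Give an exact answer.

5137/6

Set the curves equal: 2*u**3 + 4*u**2 - 46*u - 117 = 3, so 2*u**3 + 4*u**2 - 46*u - 120 = 0, which factors as 2*(u - 5)*(u + 3)*(u + 4) = 0. The curves meet at u = -4, -3, 5.
On [-4, -3], w = 2*u**3 + 4*u**2 - 46*u - 117 is on top; that piece has area ∫[-4,-3] (2*u**3 + 4*u**2 - 46*u - 120) du = 17/6.
On [-3, 5], w = 3 is on top; that piece has area ∫[-3,5] (-(2*u**3 + 4*u**2 - 46*u - 120)) du = 2560/3.
Total enclosed area = 17/6 + 2560/3 = 5137/6.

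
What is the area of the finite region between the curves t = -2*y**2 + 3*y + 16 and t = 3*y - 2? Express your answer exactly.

72

Both boundary curves give t as a function of y, so integrate with respect to y. Setting them equal: -2*y**2 + 18 = 0, i.e. -2*(y - 3)*(y + 3) = 0, so they meet at y = -3, 3.
For y in [-3, 3], t = -2*y**2 + 3*y + 16 is on the right; area = ∫[-3,3] (-2*y**2 + 18) dy = 72.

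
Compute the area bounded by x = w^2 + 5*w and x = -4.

9/2

Both boundary curves give x as a function of w, so integrate with respect to w. Setting them equal: w^2 + 5*w + 4 = 0, i.e. (w + 1)*(w + 4) = 0, so they meet at w = -4, -1.
For w in [-4, -1], x = w^2 + 5*w is on the left; area = ∫[-4,-1] (-(w^2 + 5*w + 4)) dw = 9/2.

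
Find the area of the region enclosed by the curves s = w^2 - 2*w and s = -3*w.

1/6

Both boundary curves give s as a function of w, so integrate with respect to w. Setting them equal: w^2 + w = 0, i.e. w*(w + 1) = 0, so they meet at w = -1, 0.
For w in [-1, 0], s = w^2 - 2*w is on the left; area = ∫[-1,0] (-(w^2 + w)) dw = 1/6.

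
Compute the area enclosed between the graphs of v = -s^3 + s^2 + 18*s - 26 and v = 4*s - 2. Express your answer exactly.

Set the curves equal: -s^3 + s^2 + 18*s - 26 = 4*s - 2, so -s^3 + s^2 + 14*s - 24 = 0, which factors as -(s - 3)*(s - 2)*(s + 4) = 0. The curves meet at s = -4, 2, 3.
On [-4, 2], v = 4*s - 2 is on top; that piece has area ∫[-4,2] (-(-s^3 + s^2 + 14*s - 24)) ds = 144.
On [2, 3], v = -s^3 + s^2 + 18*s - 26 is on top; that piece has area ∫[2,3] (-s^3 + s^2 + 14*s - 24) ds = 13/12.
Total enclosed area = 144 + 13/12 = 1741/12.

1741/12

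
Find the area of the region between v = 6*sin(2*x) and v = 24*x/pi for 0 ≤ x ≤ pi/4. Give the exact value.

3 - 3*pi/4

On [0, pi/4], (6*sin(2*x)) - (24*x/pi) = -24*x/pi + 6*sin(2*x) is ≥ 0 throughout, so the area is a single integral of |-24*x/pi + 6*sin(2*x)|.
∫[0,pi/4] (-24*x/pi + 6*sin(2*x)) dx = 3 - 3*pi/4.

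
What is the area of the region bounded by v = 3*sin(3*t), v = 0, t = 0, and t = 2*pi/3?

4

The difference (3*sin(3*t)) - (0) = 3*sin(3*t) changes sign at t = pi/3 inside [0, 2*pi/3], so split the integral there.
∫[0,pi/3] (3*sin(3*t)) dt = 2.
∫[pi/3,2*pi/3] (3*sin(3*t)) dt = -2; the area of that piece is 2.
Total area = 2 + 2 = 4.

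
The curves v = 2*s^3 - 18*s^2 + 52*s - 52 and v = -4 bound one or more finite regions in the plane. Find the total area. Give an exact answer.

Set the curves equal: 2*s^3 - 18*s^2 + 52*s - 52 = -4, so 2*s^3 - 18*s^2 + 52*s - 48 = 0, which factors as 2*(s - 4)*(s - 3)*(s - 2) = 0. The curves meet at s = 2, 3, 4.
On [2, 3], v = 2*s^3 - 18*s^2 + 52*s - 52 is on top; that piece has area ∫[2,3] (2*s^3 - 18*s^2 + 52*s - 48) ds = 1/2.
On [3, 4], v = -4 is on top; that piece has area ∫[3,4] (-(2*s^3 - 18*s^2 + 52*s - 48)) ds = 1/2.
Total enclosed area = 1/2 + 1/2 = 1.

1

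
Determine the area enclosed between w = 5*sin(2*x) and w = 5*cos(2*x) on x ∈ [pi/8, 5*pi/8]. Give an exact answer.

5*sqrt(2)

On [pi/8, 5*pi/8], (5*sin(2*x)) - (5*cos(2*x)) = 5*sin(2*x) - 5*cos(2*x) is ≥ 0 throughout, so the area is a single integral of |5*sin(2*x) - 5*cos(2*x)|.
∫[pi/8,5*pi/8] (5*sin(2*x) - 5*cos(2*x)) dx = 5*sqrt(2).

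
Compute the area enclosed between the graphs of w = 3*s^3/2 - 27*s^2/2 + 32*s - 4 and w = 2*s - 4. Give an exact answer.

Set the curves equal: 3*s^3/2 - 27*s^2/2 + 32*s - 4 = 2*s - 4, so 3*s^3/2 - 27*s^2/2 + 30*s = 0, which factors as 3*s*(s - 5)*(s - 4)/2 = 0. The curves meet at s = 0, 4, 5.
On [0, 4], w = 3*s^3/2 - 27*s^2/2 + 32*s - 4 is on top; that piece has area ∫[0,4] (3*s^3/2 - 27*s^2/2 + 30*s) ds = 48.
On [4, 5], w = 2*s - 4 is on top; that piece has area ∫[4,5] (-(3*s^3/2 - 27*s^2/2 + 30*s)) ds = 9/8.
Total enclosed area = 48 + 9/8 = 393/8.

393/8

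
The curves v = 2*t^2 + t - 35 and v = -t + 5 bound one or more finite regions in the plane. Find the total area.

Set the curves equal: 2*t^2 + t - 35 = -t + 5, so 2*t^2 + 2*t - 40 = 0, which factors as 2*(t - 4)*(t + 5) = 0. The curves meet at t = -5, 4.
On [-5, 4], v = -t + 5 is on top; that piece has area ∫[-5,4] (-(2*t^2 + 2*t - 40)) dt = 243.

243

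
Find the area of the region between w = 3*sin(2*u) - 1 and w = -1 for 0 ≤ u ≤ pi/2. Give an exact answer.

3

On [0, pi/2], (3*sin(2*u) - 1) - (-1) = 3*sin(2*u) is ≥ 0 throughout, so the area is a single integral of |3*sin(2*u)|.
∫[0,pi/2] (3*sin(2*u)) du = 3.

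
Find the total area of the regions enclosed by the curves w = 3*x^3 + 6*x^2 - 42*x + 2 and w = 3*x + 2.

Set the curves equal: 3*x^3 + 6*x^2 - 42*x + 2 = 3*x + 2, so 3*x^3 + 6*x^2 - 45*x = 0, which factors as 3*x*(x - 3)*(x + 5) = 0. The curves meet at x = -5, 0, 3.
On [-5, 0], w = 3*x^3 + 6*x^2 - 42*x + 2 is on top; that piece has area ∫[-5,0] (3*x^3 + 6*x^2 - 45*x) dx = 1375/4.
On [0, 3], w = 3*x + 2 is on top; that piece has area ∫[0,3] (-(3*x^3 + 6*x^2 - 45*x)) dx = 351/4.
Total enclosed area = 1375/4 + 351/4 = 863/2.

863/2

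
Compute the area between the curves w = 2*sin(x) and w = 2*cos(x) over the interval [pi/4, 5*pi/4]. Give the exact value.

On [pi/4, 5*pi/4], (2*sin(x)) - (2*cos(x)) = 2*sin(x) - 2*cos(x) is ≥ 0 throughout, so the area is a single integral of |2*sin(x) - 2*cos(x)|.
∫[pi/4,5*pi/4] (2*sin(x) - 2*cos(x)) dx = 4*sqrt(2).

4*sqrt(2)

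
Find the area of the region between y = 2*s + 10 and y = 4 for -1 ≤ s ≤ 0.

On [-1, 0], (2*s + 10) - (4) = 2*s + 6 is ≥ 0 throughout, so the area is a single integral of |2*s + 6|.
∫[-1,0] (2*s + 6) ds = 5.

5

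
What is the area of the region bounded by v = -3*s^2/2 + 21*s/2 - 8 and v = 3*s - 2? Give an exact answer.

27/4

Set the curves equal: -3*s^2/2 + 21*s/2 - 8 = 3*s - 2, so -3*s^2/2 + 15*s/2 - 6 = 0, which factors as -3*(s - 4)*(s - 1)/2 = 0. The curves meet at s = 1, 4.
On [1, 4], v = -3*s^2/2 + 21*s/2 - 8 is on top; that piece has area ∫[1,4] (-3*s^2/2 + 15*s/2 - 6) ds = 27/4.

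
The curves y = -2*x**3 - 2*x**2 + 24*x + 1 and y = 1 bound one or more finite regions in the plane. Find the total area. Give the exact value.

937/6

Set the curves equal: -2*x**3 - 2*x**2 + 24*x + 1 = 1, so -2*x**3 - 2*x**2 + 24*x = 0, which factors as -2*x*(x - 3)*(x + 4) = 0. The curves meet at x = -4, 0, 3.
On [-4, 0], y = 1 is on top; that piece has area ∫[-4,0] (-(-2*x**3 - 2*x**2 + 24*x)) dx = 320/3.
On [0, 3], y = -2*x**3 - 2*x**2 + 24*x + 1 is on top; that piece has area ∫[0,3] (-2*x**3 - 2*x**2 + 24*x) dx = 99/2.
Total enclosed area = 320/3 + 99/2 = 937/6.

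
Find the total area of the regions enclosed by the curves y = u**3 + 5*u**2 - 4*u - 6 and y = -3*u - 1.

Set the curves equal: u**3 + 5*u**2 - 4*u - 6 = -3*u - 1, so u**3 + 5*u**2 - u - 5 = 0, which factors as (u - 1)*(u + 1)*(u + 5) = 0. The curves meet at u = -5, -1, 1.
On [-5, -1], y = u**3 + 5*u**2 - 4*u - 6 is on top; that piece has area ∫[-5,-1] (u**3 + 5*u**2 - u - 5) du = 128/3.
On [-1, 1], y = -3*u - 1 is on top; that piece has area ∫[-1,1] (-(u**3 + 5*u**2 - u - 5)) du = 20/3.
Total enclosed area = 128/3 + 20/3 = 148/3.

148/3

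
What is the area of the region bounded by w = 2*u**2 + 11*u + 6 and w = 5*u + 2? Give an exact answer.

Set the curves equal: 2*u**2 + 11*u + 6 = 5*u + 2, so 2*u**2 + 6*u + 4 = 0, which factors as 2*(u + 1)*(u + 2) = 0. The curves meet at u = -2, -1.
On [-2, -1], w = 5*u + 2 is on top; that piece has area ∫[-2,-1] (-(2*u**2 + 6*u + 4)) du = 1/3.

1/3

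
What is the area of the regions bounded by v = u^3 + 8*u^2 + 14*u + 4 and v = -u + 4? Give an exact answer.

Set the curves equal: u^3 + 8*u^2 + 14*u + 4 = -u + 4, so u^3 + 8*u^2 + 15*u = 0, which factors as u*(u + 3)*(u + 5) = 0. The curves meet at u = -5, -3, 0.
On [-5, -3], v = u^3 + 8*u^2 + 14*u + 4 is on top; that piece has area ∫[-5,-3] (u^3 + 8*u^2 + 15*u) du = 16/3.
On [-3, 0], v = -u + 4 is on top; that piece has area ∫[-3,0] (-(u^3 + 8*u^2 + 15*u)) du = 63/4.
Total enclosed area = 16/3 + 63/4 = 253/12.

253/12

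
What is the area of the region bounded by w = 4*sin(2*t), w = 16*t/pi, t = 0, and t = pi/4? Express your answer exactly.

On [0, pi/4], (4*sin(2*t)) - (16*t/pi) = -16*t/pi + 4*sin(2*t) is ≥ 0 throughout, so the area is a single integral of |-16*t/pi + 4*sin(2*t)|.
∫[0,pi/4] (-16*t/pi + 4*sin(2*t)) dt = 2 - pi/2.

2 - pi/2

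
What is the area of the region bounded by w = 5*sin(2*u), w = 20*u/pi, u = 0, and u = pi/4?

5/2 - 5*pi/8

On [0, pi/4], (5*sin(2*u)) - (20*u/pi) = -20*u/pi + 5*sin(2*u) is ≥ 0 throughout, so the area is a single integral of |-20*u/pi + 5*sin(2*u)|.
∫[0,pi/4] (-20*u/pi + 5*sin(2*u)) du = 5/2 - 5*pi/8.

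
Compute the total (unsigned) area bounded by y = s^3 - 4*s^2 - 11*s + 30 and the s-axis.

The curve meets the s-axis where s^3 - 4*s^2 - 11*s + 30 = 0, i.e. (s - 5)*(s - 2)*(s + 3) = 0, at s = -3, 2, 5.
On [-3, 2] the curve lies above the axis; ∫[-3,2] (s^3 - 4*s^2 - 11*s + 30) ds = 1375/12, giving area 1375/12.
On [2, 5] the curve lies below the axis; ∫[2,5] (s^3 - 4*s^2 - 11*s + 30) ds = -117/4, giving area 117/4.
Total area = 1375/12 + 117/4 = 863/6.

863/6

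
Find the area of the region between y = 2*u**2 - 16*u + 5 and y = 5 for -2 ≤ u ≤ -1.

86/3

On [-2, -1], (2*u**2 - 16*u + 5) - (5) = 2*u**2 - 16*u is ≥ 0 throughout, so the area is a single integral of |2*u**2 - 16*u|.
∫[-2,-1] (2*u**2 - 16*u) du = 86/3.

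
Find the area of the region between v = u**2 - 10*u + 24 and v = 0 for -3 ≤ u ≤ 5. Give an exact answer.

The difference (u**2 - 10*u + 24) - (0) = u**2 - 10*u + 24 changes sign at u = 4 inside [-3, 5], so split the integral there.
∫[-3,4] (u**2 - 10*u + 24) du = 490/3.
∫[4,5] (u**2 - 10*u + 24) du = -2/3; the area of that piece is 2/3.
Total area = 490/3 + 2/3 = 164.

164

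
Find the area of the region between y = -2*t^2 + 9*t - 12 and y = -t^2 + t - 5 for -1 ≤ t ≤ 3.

The difference (-2*t^2 + 9*t - 12) - (-t^2 + t - 5) = -t^2 + 8*t - 7 changes sign at t = 1 inside [-1, 3], so split the integral there.
∫[-1,1] (-t^2 + 8*t - 7) dt = -44/3; the area of that piece is 44/3.
∫[1,3] (-t^2 + 8*t - 7) dt = 28/3.
Total area = 44/3 + 28/3 = 24.

24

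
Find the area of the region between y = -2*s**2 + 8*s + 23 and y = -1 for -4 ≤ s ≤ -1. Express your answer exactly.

The difference (-2*s**2 + 8*s + 23) - (-1) = -2*s**2 + 8*s + 24 changes sign at s = -2 inside [-4, -1], so split the integral there.
∫[-4,-2] (-2*s**2 + 8*s + 24) ds = -112/3; the area of that piece is 112/3.
∫[-2,-1] (-2*s**2 + 8*s + 24) ds = 22/3.
Total area = 112/3 + 22/3 = 134/3.

134/3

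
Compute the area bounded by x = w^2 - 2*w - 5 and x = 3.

Both boundary curves give x as a function of w, so integrate with respect to w. Setting them equal: w^2 - 2*w - 8 = 0, i.e. (w - 4)*(w + 2) = 0, so they meet at w = -2, 4.
For w in [-2, 4], x = w^2 - 2*w - 5 is on the left; area = ∫[-2,4] (-(w^2 - 2*w - 8)) dw = 36.

36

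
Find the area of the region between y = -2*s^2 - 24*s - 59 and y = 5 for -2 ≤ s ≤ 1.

162

On [-2, 1], (-2*s^2 - 24*s - 59) - (5) = -2*s^2 - 24*s - 64 is ≤ 0 throughout, so the area is a single integral of |-2*s^2 - 24*s - 64|.
∫[-2,1] (-2*s^2 - 24*s - 64) ds = -162; the area of that piece is 162.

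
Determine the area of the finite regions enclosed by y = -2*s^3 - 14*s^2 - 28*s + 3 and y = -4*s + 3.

71/3

Set the curves equal: -2*s^3 - 14*s^2 - 28*s + 3 = -4*s + 3, so -2*s^3 - 14*s^2 - 24*s = 0, which factors as -2*s*(s + 3)*(s + 4) = 0. The curves meet at s = -4, -3, 0.
On [-4, -3], y = -4*s + 3 is on top; that piece has area ∫[-4,-3] (-(-2*s^3 - 14*s^2 - 24*s)) ds = 7/6.
On [-3, 0], y = -2*s^3 - 14*s^2 - 28*s + 3 is on top; that piece has area ∫[-3,0] (-2*s^3 - 14*s^2 - 24*s) ds = 45/2.
Total enclosed area = 7/6 + 45/2 = 71/3.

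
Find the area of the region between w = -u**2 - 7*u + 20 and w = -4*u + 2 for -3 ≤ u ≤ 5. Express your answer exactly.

332/3

The difference (-u**2 - 7*u + 20) - (-4*u + 2) = -u**2 - 3*u + 18 changes sign at u = 3 inside [-3, 5], so split the integral there.
∫[-3,3] (-u**2 - 3*u + 18) du = 90.
∫[3,5] (-u**2 - 3*u + 18) du = -62/3; the area of that piece is 62/3.
Total area = 90 + 62/3 = 332/3.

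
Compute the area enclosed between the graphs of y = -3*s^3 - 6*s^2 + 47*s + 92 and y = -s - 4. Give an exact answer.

Set the curves equal: -3*s^3 - 6*s^2 + 47*s + 92 = -s - 4, so -3*s^3 - 6*s^2 + 48*s + 96 = 0, which factors as -3*(s - 4)*(s + 2)*(s + 4) = 0. The curves meet at s = -4, -2, 4.
On [-4, -2], y = -s - 4 is on top; that piece has area ∫[-4,-2] (-(-3*s^3 - 6*s^2 + 48*s + 96)) ds = 28.
On [-2, 4], y = -3*s^3 - 6*s^2 + 47*s + 92 is on top; that piece has area ∫[-2,4] (-3*s^3 - 6*s^2 + 48*s + 96) ds = 540.
Total enclosed area = 28 + 540 = 568.

568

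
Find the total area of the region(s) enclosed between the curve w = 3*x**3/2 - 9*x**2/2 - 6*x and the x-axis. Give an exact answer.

393/8

The curve meets the x-axis where 3*x**3/2 - 9*x**2/2 - 6*x = 0, i.e. 3*x*(x - 4)*(x + 1)/2 = 0, at x = -1, 0, 4.
On [-1, 0] the curve lies above the axis; ∫[-1,0] (3*x**3/2 - 9*x**2/2 - 6*x) dx = 9/8, giving area 9/8.
On [0, 4] the curve lies below the axis; ∫[0,4] (3*x**3/2 - 9*x**2/2 - 6*x) dx = -48, giving area 48.
Total area = 9/8 + 48 = 393/8.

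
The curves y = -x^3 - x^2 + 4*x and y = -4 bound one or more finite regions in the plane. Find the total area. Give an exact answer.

71/6

Set the curves equal: -x^3 - x^2 + 4*x = -4, so -x^3 - x^2 + 4*x + 4 = 0, which factors as -(x - 2)*(x + 1)*(x + 2) = 0. The curves meet at x = -2, -1, 2.
On [-2, -1], y = -4 is on top; that piece has area ∫[-2,-1] (-(-x^3 - x^2 + 4*x + 4)) dx = 7/12.
On [-1, 2], y = -x^3 - x^2 + 4*x is on top; that piece has area ∫[-1,2] (-x^3 - x^2 + 4*x + 4) dx = 45/4.
Total enclosed area = 7/12 + 45/4 = 71/6.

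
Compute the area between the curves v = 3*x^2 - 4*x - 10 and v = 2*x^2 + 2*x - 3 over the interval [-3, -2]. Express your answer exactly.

On [-3, -2], (3*x^2 - 4*x - 10) - (2*x^2 + 2*x - 3) = x^2 - 6*x - 7 is ≥ 0 throughout, so the area is a single integral of |x^2 - 6*x - 7|.
∫[-3,-2] (x^2 - 6*x - 7) dx = 43/3.

43/3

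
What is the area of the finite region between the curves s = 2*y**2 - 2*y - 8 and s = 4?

Both boundary curves give s as a function of y, so integrate with respect to y. Setting them equal: 2*y**2 - 2*y - 12 = 0, i.e. 2*(y - 3)*(y + 2) = 0, so they meet at y = -2, 3.
For y in [-2, 3], s = 2*y**2 - 2*y - 8 is on the left; area = ∫[-2,3] (-(2*y**2 - 2*y - 12)) dy = 125/3.

125/3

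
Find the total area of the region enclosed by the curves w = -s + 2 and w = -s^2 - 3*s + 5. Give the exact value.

Set the curves equal: -s + 2 = -s^2 - 3*s + 5, so s^2 + 2*s - 3 = 0, which factors as (s - 1)*(s + 3) = 0. The curves meet at s = -3, 1.
On [-3, 1], w = -s^2 - 3*s + 5 is on top; that piece has area ∫[-3,1] (-(s^2 + 2*s - 3)) ds = 32/3.

32/3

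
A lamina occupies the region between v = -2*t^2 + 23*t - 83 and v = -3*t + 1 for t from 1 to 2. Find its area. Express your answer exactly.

149/3

On [1, 2], (-2*t^2 + 23*t - 83) - (-3*t + 1) = -2*t^2 + 26*t - 84 is ≤ 0 throughout, so the area is a single integral of |-2*t^2 + 26*t - 84|.
∫[1,2] (-2*t^2 + 26*t - 84) dt = -149/3; the area of that piece is 149/3.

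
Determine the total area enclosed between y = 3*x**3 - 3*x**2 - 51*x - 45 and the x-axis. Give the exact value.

The curve meets the x-axis where 3*x**3 - 3*x**2 - 51*x - 45 = 0, i.e. 3*(x - 5)*(x + 1)*(x + 3) = 0, at x = -3, -1, 5.
On [-3, -1] the curve lies above the axis; ∫[-3,-1] (3*x**3 - 3*x**2 - 51*x - 45) dx = 28, giving area 28.
On [-1, 5] the curve lies below the axis; ∫[-1,5] (3*x**3 - 3*x**2 - 51*x - 45) dx = -540, giving area 540.
Total area = 28 + 540 = 568.

568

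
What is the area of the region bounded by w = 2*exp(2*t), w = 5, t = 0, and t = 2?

The difference (2*exp(2*t)) - (5) = 2*exp(2*t) - 5 changes sign at t = -log(2)/2 + log(5)/2 inside [0, 2], so split the integral there.
∫[0,-log(2)/2 + log(5)/2] (2*exp(2*t) - 5) dt = log(4*sqrt(10)/125) + 3/2; the area of that piece is -3/2 + log(25*sqrt(10)/8).
∫[-log(2)/2 + log(5)/2,2] (2*exp(2*t) - 5) dt = -25/2 - 5*log(2)/2 + 5*log(5)/2 + exp(4).
Total area = (-3/2 + log(25*sqrt(10)/8)) + (-25/2 - 5*log(2)/2 + 5*log(5)/2 + exp(4)) = -14 - 11*log(2)/2 + log(10)/2 + 9*log(5)/2 + exp(4).

-14 - 11*log(2)/2 + log(10)/2 + 9*log(5)/2 + exp(4)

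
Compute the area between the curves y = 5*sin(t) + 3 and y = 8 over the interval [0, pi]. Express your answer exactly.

On [0, pi], (5*sin(t) + 3) - (8) = 5*sin(t) - 5 is ≤ 0 throughout, so the area is a single integral of |5*sin(t) - 5|.
∫[0,pi] (5*sin(t) - 5) dt = 10 - 5*pi; the area of that piece is -10 + 5*pi.

-10 + 5*pi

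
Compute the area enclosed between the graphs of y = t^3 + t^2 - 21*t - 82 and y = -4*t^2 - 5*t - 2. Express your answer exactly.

Set the curves equal: t^3 + t^2 - 21*t - 82 = -4*t^2 - 5*t - 2, so t^3 + 5*t^2 - 16*t - 80 = 0, which factors as (t - 4)*(t + 4)*(t + 5) = 0. The curves meet at t = -5, -4, 4.
On [-5, -4], y = t^3 + t^2 - 21*t - 82 is on top; that piece has area ∫[-5,-4] (t^3 + 5*t^2 - 16*t - 80) dt = 17/12.
On [-4, 4], y = -4*t^2 - 5*t - 2 is on top; that piece has area ∫[-4,4] (-(t^3 + 5*t^2 - 16*t - 80)) dt = 1280/3.
Total enclosed area = 17/12 + 1280/3 = 5137/12.

5137/12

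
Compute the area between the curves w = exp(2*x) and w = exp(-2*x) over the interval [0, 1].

-1 + exp(-2)/2 + exp(2)/2

On [0, 1], (exp(2*x)) - (exp(-2*x)) = exp(2*x) - exp(-2*x) is ≥ 0 throughout, so the area is a single integral of |exp(2*x) - exp(-2*x)|.
∫[0,1] (exp(2*x) - exp(-2*x)) dx = -1 + exp(-2)/2 + exp(2)/2.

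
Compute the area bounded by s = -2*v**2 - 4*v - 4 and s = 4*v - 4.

Both boundary curves give s as a function of v, so integrate with respect to v. Setting them equal: -2*v**2 - 8*v = 0, i.e. -2*v*(v + 4) = 0, so they meet at v = -4, 0.
For v in [-4, 0], s = -2*v**2 - 4*v - 4 is on the right; area = ∫[-4,0] (-2*v**2 - 8*v) dv = 64/3.

64/3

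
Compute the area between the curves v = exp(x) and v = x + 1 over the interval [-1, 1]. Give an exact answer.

On [-1, 1], (exp(x)) - (x + 1) = -x + exp(x) - 1 is ≥ 0 throughout, so the area is a single integral of |-x + exp(x) - 1|.
∫[-1,1] (-x + exp(x) - 1) dx = -2 - exp(-1) + exp(1).

-2 - exp(-1) + exp(1)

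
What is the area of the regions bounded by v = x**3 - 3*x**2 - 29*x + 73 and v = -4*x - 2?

524

Set the curves equal: x**3 - 3*x**2 - 29*x + 73 = -4*x - 2, so x**3 - 3*x**2 - 25*x + 75 = 0, which factors as (x - 5)*(x - 3)*(x + 5) = 0. The curves meet at x = -5, 3, 5.
On [-5, 3], v = x**3 - 3*x**2 - 29*x + 73 is on top; that piece has area ∫[-5,3] (x**3 - 3*x**2 - 25*x + 75) dx = 512.
On [3, 5], v = -4*x - 2 is on top; that piece has area ∫[3,5] (-(x**3 - 3*x**2 - 25*x + 75)) dx = 12.
Total enclosed area = 512 + 12 = 524.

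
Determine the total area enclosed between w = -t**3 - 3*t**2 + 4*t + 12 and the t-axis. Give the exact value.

131/4

The curve meets the t-axis where -t**3 - 3*t**2 + 4*t + 12 = 0, i.e. -(t - 2)*(t + 2)*(t + 3) = 0, at t = -3, -2, 2.
On [-3, -2] the curve lies below the axis; ∫[-3,-2] (-t**3 - 3*t**2 + 4*t + 12) dt = -3/4, giving area 3/4.
On [-2, 2] the curve lies above the axis; ∫[-2,2] (-t**3 - 3*t**2 + 4*t + 12) dt = 32, giving area 32.
Total area = 3/4 + 32 = 131/4.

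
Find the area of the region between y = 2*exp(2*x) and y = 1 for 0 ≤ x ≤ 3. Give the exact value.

-4 + exp(6)

On [0, 3], (2*exp(2*x)) - (1) = 2*exp(2*x) - 1 is ≥ 0 throughout, so the area is a single integral of |2*exp(2*x) - 1|.
∫[0,3] (2*exp(2*x) - 1) dx = -4 + exp(6).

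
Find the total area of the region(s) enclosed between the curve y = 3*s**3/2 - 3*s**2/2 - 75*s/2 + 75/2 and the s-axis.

506

The curve meets the s-axis where 3*s**3/2 - 3*s**2/2 - 75*s/2 + 75/2 = 0, i.e. 3*(s - 5)*(s - 1)*(s + 5)/2 = 0, at s = -5, 1, 5.
On [-5, 1] the curve lies above the axis; ∫[-5,1] (3*s**3/2 - 3*s**2/2 - 75*s/2 + 75/2) ds = 378, giving area 378.
On [1, 5] the curve lies below the axis; ∫[1,5] (3*s**3/2 - 3*s**2/2 - 75*s/2 + 75/2) ds = -128, giving area 128.
Total area = 378 + 128 = 506.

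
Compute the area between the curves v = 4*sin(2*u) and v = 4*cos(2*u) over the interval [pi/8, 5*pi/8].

4*sqrt(2)

On [pi/8, 5*pi/8], (4*sin(2*u)) - (4*cos(2*u)) = 4*sin(2*u) - 4*cos(2*u) is ≥ 0 throughout, so the area is a single integral of |4*sin(2*u) - 4*cos(2*u)|.
∫[pi/8,5*pi/8] (4*sin(2*u) - 4*cos(2*u)) du = 4*sqrt(2).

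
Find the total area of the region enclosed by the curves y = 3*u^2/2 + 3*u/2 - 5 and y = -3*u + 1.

125/4

Set the curves equal: 3*u^2/2 + 3*u/2 - 5 = -3*u + 1, so 3*u^2/2 + 9*u/2 - 6 = 0, which factors as 3*(u - 1)*(u + 4)/2 = 0. The curves meet at u = -4, 1.
On [-4, 1], y = -3*u + 1 is on top; that piece has area ∫[-4,1] (-(3*u^2/2 + 9*u/2 - 6)) du = 125/4.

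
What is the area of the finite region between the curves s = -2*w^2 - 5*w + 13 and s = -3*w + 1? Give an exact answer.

Both boundary curves give s as a function of w, so integrate with respect to w. Setting them equal: -2*w^2 - 2*w + 12 = 0, i.e. -2*(w - 2)*(w + 3) = 0, so they meet at w = -3, 2.
For w in [-3, 2], s = -2*w^2 - 5*w + 13 is on the right; area = ∫[-3,2] (-2*w^2 - 2*w + 12) dw = 125/3.

125/3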